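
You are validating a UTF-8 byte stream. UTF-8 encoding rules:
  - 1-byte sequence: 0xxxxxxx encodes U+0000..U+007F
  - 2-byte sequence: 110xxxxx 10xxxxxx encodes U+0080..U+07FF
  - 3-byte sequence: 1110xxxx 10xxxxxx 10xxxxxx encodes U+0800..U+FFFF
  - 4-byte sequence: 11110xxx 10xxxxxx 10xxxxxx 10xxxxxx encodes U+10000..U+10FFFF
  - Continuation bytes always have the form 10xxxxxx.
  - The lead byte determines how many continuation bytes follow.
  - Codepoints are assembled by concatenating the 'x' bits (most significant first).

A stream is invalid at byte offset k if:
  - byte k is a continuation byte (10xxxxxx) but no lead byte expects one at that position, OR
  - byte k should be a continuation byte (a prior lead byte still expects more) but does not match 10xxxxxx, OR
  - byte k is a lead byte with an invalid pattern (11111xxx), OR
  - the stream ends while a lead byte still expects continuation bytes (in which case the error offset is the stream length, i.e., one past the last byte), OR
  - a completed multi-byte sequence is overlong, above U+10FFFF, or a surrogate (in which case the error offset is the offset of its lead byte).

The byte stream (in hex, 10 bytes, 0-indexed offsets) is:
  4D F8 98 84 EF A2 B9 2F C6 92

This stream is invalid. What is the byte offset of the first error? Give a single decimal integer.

Answer: 1

Derivation:
Byte[0]=4D: 1-byte ASCII. cp=U+004D
Byte[1]=F8: INVALID lead byte (not 0xxx/110x/1110/11110)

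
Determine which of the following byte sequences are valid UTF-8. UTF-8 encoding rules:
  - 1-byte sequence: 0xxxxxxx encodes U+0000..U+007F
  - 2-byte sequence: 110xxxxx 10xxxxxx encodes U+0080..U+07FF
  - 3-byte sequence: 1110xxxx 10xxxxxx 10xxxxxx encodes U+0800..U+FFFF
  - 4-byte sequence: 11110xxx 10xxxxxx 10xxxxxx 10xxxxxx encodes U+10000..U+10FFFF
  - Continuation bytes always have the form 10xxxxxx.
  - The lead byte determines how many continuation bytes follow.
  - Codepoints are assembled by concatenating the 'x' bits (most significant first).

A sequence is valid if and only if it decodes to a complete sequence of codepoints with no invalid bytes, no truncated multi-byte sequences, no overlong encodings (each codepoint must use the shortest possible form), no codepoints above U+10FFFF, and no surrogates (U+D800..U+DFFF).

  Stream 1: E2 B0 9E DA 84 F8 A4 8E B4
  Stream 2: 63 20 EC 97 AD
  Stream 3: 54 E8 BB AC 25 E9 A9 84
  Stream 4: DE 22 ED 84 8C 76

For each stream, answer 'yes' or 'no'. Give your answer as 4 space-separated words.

Stream 1: error at byte offset 5. INVALID
Stream 2: decodes cleanly. VALID
Stream 3: decodes cleanly. VALID
Stream 4: error at byte offset 1. INVALID

Answer: no yes yes no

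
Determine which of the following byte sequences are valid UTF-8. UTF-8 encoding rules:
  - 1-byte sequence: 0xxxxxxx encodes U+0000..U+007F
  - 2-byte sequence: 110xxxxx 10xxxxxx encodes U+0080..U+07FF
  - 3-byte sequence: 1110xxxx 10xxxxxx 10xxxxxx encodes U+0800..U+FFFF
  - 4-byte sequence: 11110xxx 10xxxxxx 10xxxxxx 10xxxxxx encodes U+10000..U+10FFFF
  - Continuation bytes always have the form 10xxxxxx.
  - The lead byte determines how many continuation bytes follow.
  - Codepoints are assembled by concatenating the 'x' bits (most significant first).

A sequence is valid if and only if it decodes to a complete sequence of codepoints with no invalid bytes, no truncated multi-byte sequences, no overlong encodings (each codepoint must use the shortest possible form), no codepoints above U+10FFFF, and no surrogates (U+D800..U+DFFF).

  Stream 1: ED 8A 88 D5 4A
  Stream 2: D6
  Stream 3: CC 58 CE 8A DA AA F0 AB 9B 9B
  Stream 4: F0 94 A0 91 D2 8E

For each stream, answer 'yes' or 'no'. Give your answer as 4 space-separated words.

Stream 1: error at byte offset 4. INVALID
Stream 2: error at byte offset 1. INVALID
Stream 3: error at byte offset 1. INVALID
Stream 4: decodes cleanly. VALID

Answer: no no no yes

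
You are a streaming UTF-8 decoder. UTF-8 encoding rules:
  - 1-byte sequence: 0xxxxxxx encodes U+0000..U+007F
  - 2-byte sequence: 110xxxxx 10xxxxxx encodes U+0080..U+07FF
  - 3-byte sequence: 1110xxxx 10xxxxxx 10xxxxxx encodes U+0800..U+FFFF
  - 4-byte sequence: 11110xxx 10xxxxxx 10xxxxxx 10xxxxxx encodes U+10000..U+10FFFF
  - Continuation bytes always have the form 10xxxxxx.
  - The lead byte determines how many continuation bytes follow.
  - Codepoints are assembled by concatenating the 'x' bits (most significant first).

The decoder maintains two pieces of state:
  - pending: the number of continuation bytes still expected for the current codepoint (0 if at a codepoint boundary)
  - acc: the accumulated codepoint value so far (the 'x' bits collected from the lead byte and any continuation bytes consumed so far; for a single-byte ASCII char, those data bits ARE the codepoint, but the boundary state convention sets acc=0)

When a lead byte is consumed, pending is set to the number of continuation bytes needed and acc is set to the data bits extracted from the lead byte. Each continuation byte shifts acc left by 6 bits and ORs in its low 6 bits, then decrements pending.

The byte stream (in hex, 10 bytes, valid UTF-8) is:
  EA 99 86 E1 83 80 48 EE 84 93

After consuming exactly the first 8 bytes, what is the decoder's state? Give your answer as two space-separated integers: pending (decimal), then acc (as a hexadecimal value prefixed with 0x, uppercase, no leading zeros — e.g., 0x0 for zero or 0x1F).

Byte[0]=EA: 3-byte lead. pending=2, acc=0xA
Byte[1]=99: continuation. acc=(acc<<6)|0x19=0x299, pending=1
Byte[2]=86: continuation. acc=(acc<<6)|0x06=0xA646, pending=0
Byte[3]=E1: 3-byte lead. pending=2, acc=0x1
Byte[4]=83: continuation. acc=(acc<<6)|0x03=0x43, pending=1
Byte[5]=80: continuation. acc=(acc<<6)|0x00=0x10C0, pending=0
Byte[6]=48: 1-byte. pending=0, acc=0x0
Byte[7]=EE: 3-byte lead. pending=2, acc=0xE

Answer: 2 0xE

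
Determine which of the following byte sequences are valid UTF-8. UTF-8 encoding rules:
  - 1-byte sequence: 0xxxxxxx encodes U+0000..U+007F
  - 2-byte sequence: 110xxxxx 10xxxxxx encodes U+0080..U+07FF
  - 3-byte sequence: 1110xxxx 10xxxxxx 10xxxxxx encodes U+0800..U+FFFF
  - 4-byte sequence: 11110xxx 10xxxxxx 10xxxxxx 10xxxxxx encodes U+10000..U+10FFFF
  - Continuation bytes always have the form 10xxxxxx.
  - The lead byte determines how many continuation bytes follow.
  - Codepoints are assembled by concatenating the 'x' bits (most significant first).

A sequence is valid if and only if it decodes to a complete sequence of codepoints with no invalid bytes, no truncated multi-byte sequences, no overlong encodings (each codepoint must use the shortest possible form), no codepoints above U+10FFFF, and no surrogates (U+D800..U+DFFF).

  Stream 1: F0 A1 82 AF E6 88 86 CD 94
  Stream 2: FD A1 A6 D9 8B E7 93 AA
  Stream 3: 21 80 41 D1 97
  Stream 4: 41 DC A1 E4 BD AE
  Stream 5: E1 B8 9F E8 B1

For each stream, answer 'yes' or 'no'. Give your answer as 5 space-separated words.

Stream 1: decodes cleanly. VALID
Stream 2: error at byte offset 0. INVALID
Stream 3: error at byte offset 1. INVALID
Stream 4: decodes cleanly. VALID
Stream 5: error at byte offset 5. INVALID

Answer: yes no no yes no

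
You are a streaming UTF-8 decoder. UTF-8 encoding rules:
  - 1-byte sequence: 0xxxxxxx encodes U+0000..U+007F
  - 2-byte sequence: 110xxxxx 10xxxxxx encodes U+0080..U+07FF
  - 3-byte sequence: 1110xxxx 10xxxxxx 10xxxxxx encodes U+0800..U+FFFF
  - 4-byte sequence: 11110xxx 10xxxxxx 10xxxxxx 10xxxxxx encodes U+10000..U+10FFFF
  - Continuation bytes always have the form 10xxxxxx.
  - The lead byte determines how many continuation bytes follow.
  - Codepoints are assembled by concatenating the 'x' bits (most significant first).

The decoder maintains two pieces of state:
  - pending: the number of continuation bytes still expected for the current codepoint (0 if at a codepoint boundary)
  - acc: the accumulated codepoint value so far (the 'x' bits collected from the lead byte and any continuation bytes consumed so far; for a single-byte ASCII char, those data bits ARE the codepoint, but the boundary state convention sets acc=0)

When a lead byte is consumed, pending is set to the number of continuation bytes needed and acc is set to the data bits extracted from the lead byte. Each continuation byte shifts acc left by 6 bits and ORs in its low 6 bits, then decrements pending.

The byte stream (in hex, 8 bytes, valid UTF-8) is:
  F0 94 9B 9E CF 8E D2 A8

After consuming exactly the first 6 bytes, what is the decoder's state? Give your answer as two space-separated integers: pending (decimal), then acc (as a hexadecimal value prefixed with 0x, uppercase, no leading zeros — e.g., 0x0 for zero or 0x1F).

Answer: 0 0x3CE

Derivation:
Byte[0]=F0: 4-byte lead. pending=3, acc=0x0
Byte[1]=94: continuation. acc=(acc<<6)|0x14=0x14, pending=2
Byte[2]=9B: continuation. acc=(acc<<6)|0x1B=0x51B, pending=1
Byte[3]=9E: continuation. acc=(acc<<6)|0x1E=0x146DE, pending=0
Byte[4]=CF: 2-byte lead. pending=1, acc=0xF
Byte[5]=8E: continuation. acc=(acc<<6)|0x0E=0x3CE, pending=0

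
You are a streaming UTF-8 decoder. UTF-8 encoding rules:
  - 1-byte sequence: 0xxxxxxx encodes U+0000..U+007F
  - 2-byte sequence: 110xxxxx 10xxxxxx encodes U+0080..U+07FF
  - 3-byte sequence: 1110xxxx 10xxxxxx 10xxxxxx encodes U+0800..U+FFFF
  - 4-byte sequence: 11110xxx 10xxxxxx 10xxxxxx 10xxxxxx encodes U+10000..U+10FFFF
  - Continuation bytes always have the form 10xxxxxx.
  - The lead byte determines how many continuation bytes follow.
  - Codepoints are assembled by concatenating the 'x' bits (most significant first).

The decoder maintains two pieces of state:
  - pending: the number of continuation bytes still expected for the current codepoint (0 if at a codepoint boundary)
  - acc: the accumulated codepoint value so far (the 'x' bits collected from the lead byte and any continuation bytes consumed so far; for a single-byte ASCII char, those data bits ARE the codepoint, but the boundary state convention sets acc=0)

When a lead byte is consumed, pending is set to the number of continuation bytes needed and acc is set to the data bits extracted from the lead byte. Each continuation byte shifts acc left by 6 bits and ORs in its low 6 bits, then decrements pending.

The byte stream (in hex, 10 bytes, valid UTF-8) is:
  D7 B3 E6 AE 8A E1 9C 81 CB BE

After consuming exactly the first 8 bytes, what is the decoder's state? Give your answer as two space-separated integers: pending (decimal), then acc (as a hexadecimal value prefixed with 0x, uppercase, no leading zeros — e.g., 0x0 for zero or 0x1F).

Answer: 0 0x1701

Derivation:
Byte[0]=D7: 2-byte lead. pending=1, acc=0x17
Byte[1]=B3: continuation. acc=(acc<<6)|0x33=0x5F3, pending=0
Byte[2]=E6: 3-byte lead. pending=2, acc=0x6
Byte[3]=AE: continuation. acc=(acc<<6)|0x2E=0x1AE, pending=1
Byte[4]=8A: continuation. acc=(acc<<6)|0x0A=0x6B8A, pending=0
Byte[5]=E1: 3-byte lead. pending=2, acc=0x1
Byte[6]=9C: continuation. acc=(acc<<6)|0x1C=0x5C, pending=1
Byte[7]=81: continuation. acc=(acc<<6)|0x01=0x1701, pending=0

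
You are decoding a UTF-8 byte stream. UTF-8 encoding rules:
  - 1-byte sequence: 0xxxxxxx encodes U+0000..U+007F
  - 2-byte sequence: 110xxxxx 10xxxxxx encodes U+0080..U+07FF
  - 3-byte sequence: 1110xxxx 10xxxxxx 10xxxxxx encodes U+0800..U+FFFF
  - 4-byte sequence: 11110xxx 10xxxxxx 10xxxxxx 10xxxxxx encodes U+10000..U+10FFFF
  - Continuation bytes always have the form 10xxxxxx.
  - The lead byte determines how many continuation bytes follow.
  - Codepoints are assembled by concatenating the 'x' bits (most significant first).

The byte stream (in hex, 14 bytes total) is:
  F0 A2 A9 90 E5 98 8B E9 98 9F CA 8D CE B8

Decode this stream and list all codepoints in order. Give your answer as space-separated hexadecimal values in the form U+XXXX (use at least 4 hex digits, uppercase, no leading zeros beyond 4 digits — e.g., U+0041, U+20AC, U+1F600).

Byte[0]=F0: 4-byte lead, need 3 cont bytes. acc=0x0
Byte[1]=A2: continuation. acc=(acc<<6)|0x22=0x22
Byte[2]=A9: continuation. acc=(acc<<6)|0x29=0x8A9
Byte[3]=90: continuation. acc=(acc<<6)|0x10=0x22A50
Completed: cp=U+22A50 (starts at byte 0)
Byte[4]=E5: 3-byte lead, need 2 cont bytes. acc=0x5
Byte[5]=98: continuation. acc=(acc<<6)|0x18=0x158
Byte[6]=8B: continuation. acc=(acc<<6)|0x0B=0x560B
Completed: cp=U+560B (starts at byte 4)
Byte[7]=E9: 3-byte lead, need 2 cont bytes. acc=0x9
Byte[8]=98: continuation. acc=(acc<<6)|0x18=0x258
Byte[9]=9F: continuation. acc=(acc<<6)|0x1F=0x961F
Completed: cp=U+961F (starts at byte 7)
Byte[10]=CA: 2-byte lead, need 1 cont bytes. acc=0xA
Byte[11]=8D: continuation. acc=(acc<<6)|0x0D=0x28D
Completed: cp=U+028D (starts at byte 10)
Byte[12]=CE: 2-byte lead, need 1 cont bytes. acc=0xE
Byte[13]=B8: continuation. acc=(acc<<6)|0x38=0x3B8
Completed: cp=U+03B8 (starts at byte 12)

Answer: U+22A50 U+560B U+961F U+028D U+03B8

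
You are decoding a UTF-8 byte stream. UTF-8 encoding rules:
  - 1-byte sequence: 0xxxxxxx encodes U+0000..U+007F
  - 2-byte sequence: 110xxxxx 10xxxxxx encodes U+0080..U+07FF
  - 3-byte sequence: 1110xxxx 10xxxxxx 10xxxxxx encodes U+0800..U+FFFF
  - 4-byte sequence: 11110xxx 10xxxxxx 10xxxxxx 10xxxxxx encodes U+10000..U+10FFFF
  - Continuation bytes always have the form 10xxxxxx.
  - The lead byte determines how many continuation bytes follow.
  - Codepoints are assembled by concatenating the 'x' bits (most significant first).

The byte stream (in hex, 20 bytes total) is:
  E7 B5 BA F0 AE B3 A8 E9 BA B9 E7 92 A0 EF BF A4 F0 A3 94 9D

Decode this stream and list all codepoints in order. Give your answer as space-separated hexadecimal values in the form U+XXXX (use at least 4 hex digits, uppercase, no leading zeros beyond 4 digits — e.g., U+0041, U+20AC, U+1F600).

Answer: U+7D7A U+2ECE8 U+9EB9 U+74A0 U+FFE4 U+2351D

Derivation:
Byte[0]=E7: 3-byte lead, need 2 cont bytes. acc=0x7
Byte[1]=B5: continuation. acc=(acc<<6)|0x35=0x1F5
Byte[2]=BA: continuation. acc=(acc<<6)|0x3A=0x7D7A
Completed: cp=U+7D7A (starts at byte 0)
Byte[3]=F0: 4-byte lead, need 3 cont bytes. acc=0x0
Byte[4]=AE: continuation. acc=(acc<<6)|0x2E=0x2E
Byte[5]=B3: continuation. acc=(acc<<6)|0x33=0xBB3
Byte[6]=A8: continuation. acc=(acc<<6)|0x28=0x2ECE8
Completed: cp=U+2ECE8 (starts at byte 3)
Byte[7]=E9: 3-byte lead, need 2 cont bytes. acc=0x9
Byte[8]=BA: continuation. acc=(acc<<6)|0x3A=0x27A
Byte[9]=B9: continuation. acc=(acc<<6)|0x39=0x9EB9
Completed: cp=U+9EB9 (starts at byte 7)
Byte[10]=E7: 3-byte lead, need 2 cont bytes. acc=0x7
Byte[11]=92: continuation. acc=(acc<<6)|0x12=0x1D2
Byte[12]=A0: continuation. acc=(acc<<6)|0x20=0x74A0
Completed: cp=U+74A0 (starts at byte 10)
Byte[13]=EF: 3-byte lead, need 2 cont bytes. acc=0xF
Byte[14]=BF: continuation. acc=(acc<<6)|0x3F=0x3FF
Byte[15]=A4: continuation. acc=(acc<<6)|0x24=0xFFE4
Completed: cp=U+FFE4 (starts at byte 13)
Byte[16]=F0: 4-byte lead, need 3 cont bytes. acc=0x0
Byte[17]=A3: continuation. acc=(acc<<6)|0x23=0x23
Byte[18]=94: continuation. acc=(acc<<6)|0x14=0x8D4
Byte[19]=9D: continuation. acc=(acc<<6)|0x1D=0x2351D
Completed: cp=U+2351D (starts at byte 16)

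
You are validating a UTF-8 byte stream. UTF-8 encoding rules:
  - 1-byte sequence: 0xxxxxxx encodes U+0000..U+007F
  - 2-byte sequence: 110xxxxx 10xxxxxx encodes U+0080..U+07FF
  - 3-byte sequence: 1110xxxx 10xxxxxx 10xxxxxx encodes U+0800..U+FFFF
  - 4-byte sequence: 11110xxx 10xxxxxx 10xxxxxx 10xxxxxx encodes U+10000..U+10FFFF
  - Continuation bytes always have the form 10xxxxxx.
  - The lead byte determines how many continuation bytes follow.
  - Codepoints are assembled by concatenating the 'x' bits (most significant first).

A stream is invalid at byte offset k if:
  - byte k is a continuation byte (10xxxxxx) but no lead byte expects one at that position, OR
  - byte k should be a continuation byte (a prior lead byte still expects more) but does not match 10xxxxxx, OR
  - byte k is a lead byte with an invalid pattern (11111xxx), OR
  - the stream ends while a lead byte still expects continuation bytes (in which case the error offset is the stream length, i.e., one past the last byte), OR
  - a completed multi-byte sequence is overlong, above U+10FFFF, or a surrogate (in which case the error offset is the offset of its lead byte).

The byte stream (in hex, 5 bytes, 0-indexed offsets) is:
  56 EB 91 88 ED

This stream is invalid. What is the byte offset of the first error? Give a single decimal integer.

Answer: 5

Derivation:
Byte[0]=56: 1-byte ASCII. cp=U+0056
Byte[1]=EB: 3-byte lead, need 2 cont bytes. acc=0xB
Byte[2]=91: continuation. acc=(acc<<6)|0x11=0x2D1
Byte[3]=88: continuation. acc=(acc<<6)|0x08=0xB448
Completed: cp=U+B448 (starts at byte 1)
Byte[4]=ED: 3-byte lead, need 2 cont bytes. acc=0xD
Byte[5]: stream ended, expected continuation. INVALID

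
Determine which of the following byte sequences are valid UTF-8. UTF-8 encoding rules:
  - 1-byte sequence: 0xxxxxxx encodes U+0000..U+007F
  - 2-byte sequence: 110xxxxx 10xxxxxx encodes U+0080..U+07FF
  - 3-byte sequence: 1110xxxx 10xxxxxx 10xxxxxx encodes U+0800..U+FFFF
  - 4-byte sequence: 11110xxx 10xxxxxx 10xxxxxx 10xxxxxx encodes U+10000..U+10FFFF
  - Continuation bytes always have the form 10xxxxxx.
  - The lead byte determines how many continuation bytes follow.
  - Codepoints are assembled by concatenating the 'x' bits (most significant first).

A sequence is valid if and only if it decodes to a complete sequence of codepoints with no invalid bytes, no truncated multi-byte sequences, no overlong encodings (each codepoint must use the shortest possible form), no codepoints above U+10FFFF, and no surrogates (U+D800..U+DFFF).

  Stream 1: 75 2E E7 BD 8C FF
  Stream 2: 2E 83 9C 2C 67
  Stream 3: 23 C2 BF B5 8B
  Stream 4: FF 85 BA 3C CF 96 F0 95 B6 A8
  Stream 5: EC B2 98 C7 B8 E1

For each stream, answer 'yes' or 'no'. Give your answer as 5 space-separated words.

Stream 1: error at byte offset 5. INVALID
Stream 2: error at byte offset 1. INVALID
Stream 3: error at byte offset 3. INVALID
Stream 4: error at byte offset 0. INVALID
Stream 5: error at byte offset 6. INVALID

Answer: no no no no no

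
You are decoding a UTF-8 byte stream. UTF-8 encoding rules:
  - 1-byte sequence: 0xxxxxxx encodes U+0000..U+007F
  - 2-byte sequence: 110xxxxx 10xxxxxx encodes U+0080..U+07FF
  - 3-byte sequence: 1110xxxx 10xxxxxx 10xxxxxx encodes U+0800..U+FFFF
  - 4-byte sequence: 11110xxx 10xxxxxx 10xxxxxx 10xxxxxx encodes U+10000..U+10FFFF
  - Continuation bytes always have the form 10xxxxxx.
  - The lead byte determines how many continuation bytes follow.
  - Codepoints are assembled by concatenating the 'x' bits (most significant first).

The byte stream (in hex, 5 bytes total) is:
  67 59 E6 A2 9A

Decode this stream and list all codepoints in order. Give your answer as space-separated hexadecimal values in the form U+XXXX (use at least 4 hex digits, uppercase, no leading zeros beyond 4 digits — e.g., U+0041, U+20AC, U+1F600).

Answer: U+0067 U+0059 U+689A

Derivation:
Byte[0]=67: 1-byte ASCII. cp=U+0067
Byte[1]=59: 1-byte ASCII. cp=U+0059
Byte[2]=E6: 3-byte lead, need 2 cont bytes. acc=0x6
Byte[3]=A2: continuation. acc=(acc<<6)|0x22=0x1A2
Byte[4]=9A: continuation. acc=(acc<<6)|0x1A=0x689A
Completed: cp=U+689A (starts at byte 2)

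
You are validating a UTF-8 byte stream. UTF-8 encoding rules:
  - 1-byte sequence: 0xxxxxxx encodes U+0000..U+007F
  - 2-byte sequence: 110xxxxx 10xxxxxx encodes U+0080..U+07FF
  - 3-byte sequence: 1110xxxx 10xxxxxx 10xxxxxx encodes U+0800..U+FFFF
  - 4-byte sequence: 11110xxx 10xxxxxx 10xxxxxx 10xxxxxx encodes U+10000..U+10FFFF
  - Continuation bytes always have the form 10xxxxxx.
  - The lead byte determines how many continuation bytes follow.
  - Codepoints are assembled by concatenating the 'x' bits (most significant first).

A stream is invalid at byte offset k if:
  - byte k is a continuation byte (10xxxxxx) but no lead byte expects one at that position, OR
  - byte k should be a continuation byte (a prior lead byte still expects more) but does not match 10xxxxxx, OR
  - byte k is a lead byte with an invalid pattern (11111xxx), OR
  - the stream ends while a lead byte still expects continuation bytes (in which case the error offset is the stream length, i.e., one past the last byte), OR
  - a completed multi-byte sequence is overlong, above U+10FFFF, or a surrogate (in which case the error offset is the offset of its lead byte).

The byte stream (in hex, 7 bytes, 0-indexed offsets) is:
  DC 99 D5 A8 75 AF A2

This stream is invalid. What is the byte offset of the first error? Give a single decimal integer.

Answer: 5

Derivation:
Byte[0]=DC: 2-byte lead, need 1 cont bytes. acc=0x1C
Byte[1]=99: continuation. acc=(acc<<6)|0x19=0x719
Completed: cp=U+0719 (starts at byte 0)
Byte[2]=D5: 2-byte lead, need 1 cont bytes. acc=0x15
Byte[3]=A8: continuation. acc=(acc<<6)|0x28=0x568
Completed: cp=U+0568 (starts at byte 2)
Byte[4]=75: 1-byte ASCII. cp=U+0075
Byte[5]=AF: INVALID lead byte (not 0xxx/110x/1110/11110)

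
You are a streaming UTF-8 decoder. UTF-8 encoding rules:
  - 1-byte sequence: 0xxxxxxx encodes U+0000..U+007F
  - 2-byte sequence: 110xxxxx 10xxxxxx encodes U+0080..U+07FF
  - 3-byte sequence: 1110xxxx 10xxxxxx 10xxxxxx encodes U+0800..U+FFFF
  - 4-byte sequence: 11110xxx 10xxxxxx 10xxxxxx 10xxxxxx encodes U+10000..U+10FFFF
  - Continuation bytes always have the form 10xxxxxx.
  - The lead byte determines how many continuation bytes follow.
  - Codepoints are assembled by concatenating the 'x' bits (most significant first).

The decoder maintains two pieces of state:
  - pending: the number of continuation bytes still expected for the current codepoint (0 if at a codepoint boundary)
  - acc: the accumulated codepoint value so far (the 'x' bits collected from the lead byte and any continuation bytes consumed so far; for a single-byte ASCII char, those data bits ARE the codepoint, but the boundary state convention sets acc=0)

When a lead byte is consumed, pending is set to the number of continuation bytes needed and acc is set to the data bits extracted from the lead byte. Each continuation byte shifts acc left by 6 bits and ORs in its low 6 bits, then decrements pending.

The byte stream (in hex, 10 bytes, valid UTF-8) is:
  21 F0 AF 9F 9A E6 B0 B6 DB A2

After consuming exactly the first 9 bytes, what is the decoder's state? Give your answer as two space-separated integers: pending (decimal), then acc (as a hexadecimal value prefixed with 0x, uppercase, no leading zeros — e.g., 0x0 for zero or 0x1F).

Byte[0]=21: 1-byte. pending=0, acc=0x0
Byte[1]=F0: 4-byte lead. pending=3, acc=0x0
Byte[2]=AF: continuation. acc=(acc<<6)|0x2F=0x2F, pending=2
Byte[3]=9F: continuation. acc=(acc<<6)|0x1F=0xBDF, pending=1
Byte[4]=9A: continuation. acc=(acc<<6)|0x1A=0x2F7DA, pending=0
Byte[5]=E6: 3-byte lead. pending=2, acc=0x6
Byte[6]=B0: continuation. acc=(acc<<6)|0x30=0x1B0, pending=1
Byte[7]=B6: continuation. acc=(acc<<6)|0x36=0x6C36, pending=0
Byte[8]=DB: 2-byte lead. pending=1, acc=0x1B

Answer: 1 0x1B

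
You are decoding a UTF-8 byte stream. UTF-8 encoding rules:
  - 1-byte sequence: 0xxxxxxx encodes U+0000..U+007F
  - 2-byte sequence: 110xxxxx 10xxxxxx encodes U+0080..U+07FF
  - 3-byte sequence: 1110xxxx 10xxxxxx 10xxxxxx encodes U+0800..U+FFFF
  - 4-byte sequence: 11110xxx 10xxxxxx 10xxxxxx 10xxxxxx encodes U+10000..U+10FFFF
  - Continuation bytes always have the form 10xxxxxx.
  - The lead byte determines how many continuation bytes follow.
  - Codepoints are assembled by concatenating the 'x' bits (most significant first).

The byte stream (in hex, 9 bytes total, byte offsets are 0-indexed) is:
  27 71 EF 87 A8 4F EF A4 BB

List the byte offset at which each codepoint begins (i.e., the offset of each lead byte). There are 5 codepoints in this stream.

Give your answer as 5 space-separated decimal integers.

Answer: 0 1 2 5 6

Derivation:
Byte[0]=27: 1-byte ASCII. cp=U+0027
Byte[1]=71: 1-byte ASCII. cp=U+0071
Byte[2]=EF: 3-byte lead, need 2 cont bytes. acc=0xF
Byte[3]=87: continuation. acc=(acc<<6)|0x07=0x3C7
Byte[4]=A8: continuation. acc=(acc<<6)|0x28=0xF1E8
Completed: cp=U+F1E8 (starts at byte 2)
Byte[5]=4F: 1-byte ASCII. cp=U+004F
Byte[6]=EF: 3-byte lead, need 2 cont bytes. acc=0xF
Byte[7]=A4: continuation. acc=(acc<<6)|0x24=0x3E4
Byte[8]=BB: continuation. acc=(acc<<6)|0x3B=0xF93B
Completed: cp=U+F93B (starts at byte 6)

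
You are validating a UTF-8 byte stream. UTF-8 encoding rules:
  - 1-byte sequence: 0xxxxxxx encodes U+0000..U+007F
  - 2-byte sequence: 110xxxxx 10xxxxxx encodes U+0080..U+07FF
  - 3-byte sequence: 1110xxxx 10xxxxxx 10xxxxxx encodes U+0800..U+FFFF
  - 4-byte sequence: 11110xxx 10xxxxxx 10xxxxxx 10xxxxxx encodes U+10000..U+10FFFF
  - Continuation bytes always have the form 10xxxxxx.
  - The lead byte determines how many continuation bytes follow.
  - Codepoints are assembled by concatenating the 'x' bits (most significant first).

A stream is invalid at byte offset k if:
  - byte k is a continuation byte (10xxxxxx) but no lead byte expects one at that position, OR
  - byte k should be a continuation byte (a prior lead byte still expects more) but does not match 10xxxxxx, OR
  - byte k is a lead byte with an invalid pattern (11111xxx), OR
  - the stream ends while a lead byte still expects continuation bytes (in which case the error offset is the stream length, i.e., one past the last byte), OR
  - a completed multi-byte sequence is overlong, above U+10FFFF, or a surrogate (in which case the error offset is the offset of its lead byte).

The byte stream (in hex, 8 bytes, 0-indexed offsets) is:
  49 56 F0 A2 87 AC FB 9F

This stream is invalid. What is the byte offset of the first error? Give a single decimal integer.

Byte[0]=49: 1-byte ASCII. cp=U+0049
Byte[1]=56: 1-byte ASCII. cp=U+0056
Byte[2]=F0: 4-byte lead, need 3 cont bytes. acc=0x0
Byte[3]=A2: continuation. acc=(acc<<6)|0x22=0x22
Byte[4]=87: continuation. acc=(acc<<6)|0x07=0x887
Byte[5]=AC: continuation. acc=(acc<<6)|0x2C=0x221EC
Completed: cp=U+221EC (starts at byte 2)
Byte[6]=FB: INVALID lead byte (not 0xxx/110x/1110/11110)

Answer: 6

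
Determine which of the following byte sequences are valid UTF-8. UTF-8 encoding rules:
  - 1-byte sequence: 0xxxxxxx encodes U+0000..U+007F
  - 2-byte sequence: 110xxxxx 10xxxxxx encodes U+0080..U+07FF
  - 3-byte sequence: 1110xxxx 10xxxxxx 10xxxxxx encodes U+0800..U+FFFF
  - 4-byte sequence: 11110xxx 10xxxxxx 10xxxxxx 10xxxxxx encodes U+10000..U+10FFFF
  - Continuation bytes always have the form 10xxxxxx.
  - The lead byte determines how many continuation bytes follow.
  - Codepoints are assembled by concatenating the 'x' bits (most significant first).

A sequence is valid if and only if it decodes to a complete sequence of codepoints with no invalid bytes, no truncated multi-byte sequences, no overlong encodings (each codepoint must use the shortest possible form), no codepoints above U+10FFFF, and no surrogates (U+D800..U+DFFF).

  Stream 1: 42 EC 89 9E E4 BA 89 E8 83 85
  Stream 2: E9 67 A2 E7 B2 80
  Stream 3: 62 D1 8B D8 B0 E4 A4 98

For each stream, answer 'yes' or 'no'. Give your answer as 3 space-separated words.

Answer: yes no yes

Derivation:
Stream 1: decodes cleanly. VALID
Stream 2: error at byte offset 1. INVALID
Stream 3: decodes cleanly. VALID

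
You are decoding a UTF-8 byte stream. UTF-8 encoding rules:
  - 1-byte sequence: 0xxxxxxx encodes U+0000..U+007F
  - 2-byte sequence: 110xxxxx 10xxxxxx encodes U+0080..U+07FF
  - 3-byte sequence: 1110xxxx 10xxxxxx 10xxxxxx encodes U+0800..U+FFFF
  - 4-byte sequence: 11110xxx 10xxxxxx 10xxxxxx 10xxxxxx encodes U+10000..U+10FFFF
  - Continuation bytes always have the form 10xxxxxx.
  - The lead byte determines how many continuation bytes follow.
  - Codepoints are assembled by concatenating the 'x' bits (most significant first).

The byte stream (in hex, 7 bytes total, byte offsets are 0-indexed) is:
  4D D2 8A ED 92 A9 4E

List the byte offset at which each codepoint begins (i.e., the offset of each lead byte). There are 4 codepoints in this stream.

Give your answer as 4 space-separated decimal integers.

Answer: 0 1 3 6

Derivation:
Byte[0]=4D: 1-byte ASCII. cp=U+004D
Byte[1]=D2: 2-byte lead, need 1 cont bytes. acc=0x12
Byte[2]=8A: continuation. acc=(acc<<6)|0x0A=0x48A
Completed: cp=U+048A (starts at byte 1)
Byte[3]=ED: 3-byte lead, need 2 cont bytes. acc=0xD
Byte[4]=92: continuation. acc=(acc<<6)|0x12=0x352
Byte[5]=A9: continuation. acc=(acc<<6)|0x29=0xD4A9
Completed: cp=U+D4A9 (starts at byte 3)
Byte[6]=4E: 1-byte ASCII. cp=U+004E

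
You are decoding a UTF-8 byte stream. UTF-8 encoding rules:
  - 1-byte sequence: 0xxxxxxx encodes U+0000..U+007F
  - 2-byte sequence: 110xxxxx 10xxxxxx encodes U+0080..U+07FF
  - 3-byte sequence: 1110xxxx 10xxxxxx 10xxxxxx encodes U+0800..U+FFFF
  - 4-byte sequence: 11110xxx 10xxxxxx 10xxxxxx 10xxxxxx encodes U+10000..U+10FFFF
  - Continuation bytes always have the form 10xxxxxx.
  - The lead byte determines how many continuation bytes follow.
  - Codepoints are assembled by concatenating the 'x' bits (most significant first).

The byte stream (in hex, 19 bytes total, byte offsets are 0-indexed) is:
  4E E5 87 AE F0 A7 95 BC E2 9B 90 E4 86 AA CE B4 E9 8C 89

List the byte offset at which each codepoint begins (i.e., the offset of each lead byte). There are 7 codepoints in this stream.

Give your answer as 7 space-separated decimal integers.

Answer: 0 1 4 8 11 14 16

Derivation:
Byte[0]=4E: 1-byte ASCII. cp=U+004E
Byte[1]=E5: 3-byte lead, need 2 cont bytes. acc=0x5
Byte[2]=87: continuation. acc=(acc<<6)|0x07=0x147
Byte[3]=AE: continuation. acc=(acc<<6)|0x2E=0x51EE
Completed: cp=U+51EE (starts at byte 1)
Byte[4]=F0: 4-byte lead, need 3 cont bytes. acc=0x0
Byte[5]=A7: continuation. acc=(acc<<6)|0x27=0x27
Byte[6]=95: continuation. acc=(acc<<6)|0x15=0x9D5
Byte[7]=BC: continuation. acc=(acc<<6)|0x3C=0x2757C
Completed: cp=U+2757C (starts at byte 4)
Byte[8]=E2: 3-byte lead, need 2 cont bytes. acc=0x2
Byte[9]=9B: continuation. acc=(acc<<6)|0x1B=0x9B
Byte[10]=90: continuation. acc=(acc<<6)|0x10=0x26D0
Completed: cp=U+26D0 (starts at byte 8)
Byte[11]=E4: 3-byte lead, need 2 cont bytes. acc=0x4
Byte[12]=86: continuation. acc=(acc<<6)|0x06=0x106
Byte[13]=AA: continuation. acc=(acc<<6)|0x2A=0x41AA
Completed: cp=U+41AA (starts at byte 11)
Byte[14]=CE: 2-byte lead, need 1 cont bytes. acc=0xE
Byte[15]=B4: continuation. acc=(acc<<6)|0x34=0x3B4
Completed: cp=U+03B4 (starts at byte 14)
Byte[16]=E9: 3-byte lead, need 2 cont bytes. acc=0x9
Byte[17]=8C: continuation. acc=(acc<<6)|0x0C=0x24C
Byte[18]=89: continuation. acc=(acc<<6)|0x09=0x9309
Completed: cp=U+9309 (starts at byte 16)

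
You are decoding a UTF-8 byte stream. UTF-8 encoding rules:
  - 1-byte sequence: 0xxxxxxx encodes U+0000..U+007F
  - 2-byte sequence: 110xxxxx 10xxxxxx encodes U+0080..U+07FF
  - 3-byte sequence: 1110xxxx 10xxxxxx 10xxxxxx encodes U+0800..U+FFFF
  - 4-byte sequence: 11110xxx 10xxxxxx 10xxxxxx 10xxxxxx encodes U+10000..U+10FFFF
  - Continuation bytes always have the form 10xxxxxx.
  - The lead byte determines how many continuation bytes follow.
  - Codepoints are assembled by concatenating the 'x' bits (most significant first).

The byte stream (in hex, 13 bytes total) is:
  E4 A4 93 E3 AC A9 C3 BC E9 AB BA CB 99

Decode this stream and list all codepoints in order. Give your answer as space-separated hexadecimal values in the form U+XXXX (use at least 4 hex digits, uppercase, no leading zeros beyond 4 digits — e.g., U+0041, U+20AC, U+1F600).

Answer: U+4913 U+3B29 U+00FC U+9AFA U+02D9

Derivation:
Byte[0]=E4: 3-byte lead, need 2 cont bytes. acc=0x4
Byte[1]=A4: continuation. acc=(acc<<6)|0x24=0x124
Byte[2]=93: continuation. acc=(acc<<6)|0x13=0x4913
Completed: cp=U+4913 (starts at byte 0)
Byte[3]=E3: 3-byte lead, need 2 cont bytes. acc=0x3
Byte[4]=AC: continuation. acc=(acc<<6)|0x2C=0xEC
Byte[5]=A9: continuation. acc=(acc<<6)|0x29=0x3B29
Completed: cp=U+3B29 (starts at byte 3)
Byte[6]=C3: 2-byte lead, need 1 cont bytes. acc=0x3
Byte[7]=BC: continuation. acc=(acc<<6)|0x3C=0xFC
Completed: cp=U+00FC (starts at byte 6)
Byte[8]=E9: 3-byte lead, need 2 cont bytes. acc=0x9
Byte[9]=AB: continuation. acc=(acc<<6)|0x2B=0x26B
Byte[10]=BA: continuation. acc=(acc<<6)|0x3A=0x9AFA
Completed: cp=U+9AFA (starts at byte 8)
Byte[11]=CB: 2-byte lead, need 1 cont bytes. acc=0xB
Byte[12]=99: continuation. acc=(acc<<6)|0x19=0x2D9
Completed: cp=U+02D9 (starts at byte 11)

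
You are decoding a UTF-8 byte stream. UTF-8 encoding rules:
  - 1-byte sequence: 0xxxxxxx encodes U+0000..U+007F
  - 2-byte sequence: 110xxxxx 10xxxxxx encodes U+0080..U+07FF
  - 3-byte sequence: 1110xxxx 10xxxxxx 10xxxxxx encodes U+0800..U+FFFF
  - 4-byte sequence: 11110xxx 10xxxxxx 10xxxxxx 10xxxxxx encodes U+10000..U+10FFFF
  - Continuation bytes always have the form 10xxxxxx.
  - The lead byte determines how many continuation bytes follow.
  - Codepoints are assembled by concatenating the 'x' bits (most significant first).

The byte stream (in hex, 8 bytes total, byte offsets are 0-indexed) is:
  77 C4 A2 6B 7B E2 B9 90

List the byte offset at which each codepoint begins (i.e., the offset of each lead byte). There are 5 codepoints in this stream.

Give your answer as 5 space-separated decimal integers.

Answer: 0 1 3 4 5

Derivation:
Byte[0]=77: 1-byte ASCII. cp=U+0077
Byte[1]=C4: 2-byte lead, need 1 cont bytes. acc=0x4
Byte[2]=A2: continuation. acc=(acc<<6)|0x22=0x122
Completed: cp=U+0122 (starts at byte 1)
Byte[3]=6B: 1-byte ASCII. cp=U+006B
Byte[4]=7B: 1-byte ASCII. cp=U+007B
Byte[5]=E2: 3-byte lead, need 2 cont bytes. acc=0x2
Byte[6]=B9: continuation. acc=(acc<<6)|0x39=0xB9
Byte[7]=90: continuation. acc=(acc<<6)|0x10=0x2E50
Completed: cp=U+2E50 (starts at byte 5)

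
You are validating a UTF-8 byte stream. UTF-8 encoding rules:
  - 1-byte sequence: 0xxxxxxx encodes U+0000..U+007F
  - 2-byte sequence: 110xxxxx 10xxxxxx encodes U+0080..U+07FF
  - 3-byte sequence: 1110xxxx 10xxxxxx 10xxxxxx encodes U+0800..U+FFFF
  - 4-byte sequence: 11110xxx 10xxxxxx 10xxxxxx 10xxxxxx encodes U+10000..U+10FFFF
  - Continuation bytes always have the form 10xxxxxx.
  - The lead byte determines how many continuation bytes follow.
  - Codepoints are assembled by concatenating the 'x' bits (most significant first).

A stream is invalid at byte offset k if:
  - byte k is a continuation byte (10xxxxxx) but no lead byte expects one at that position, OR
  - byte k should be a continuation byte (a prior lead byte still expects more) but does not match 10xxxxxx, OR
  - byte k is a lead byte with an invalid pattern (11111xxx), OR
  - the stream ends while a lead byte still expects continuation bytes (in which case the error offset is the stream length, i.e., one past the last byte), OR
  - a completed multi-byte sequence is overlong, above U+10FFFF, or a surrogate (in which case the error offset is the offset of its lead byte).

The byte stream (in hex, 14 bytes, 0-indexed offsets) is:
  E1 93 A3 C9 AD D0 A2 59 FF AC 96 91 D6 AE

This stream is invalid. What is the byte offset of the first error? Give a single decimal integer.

Answer: 8

Derivation:
Byte[0]=E1: 3-byte lead, need 2 cont bytes. acc=0x1
Byte[1]=93: continuation. acc=(acc<<6)|0x13=0x53
Byte[2]=A3: continuation. acc=(acc<<6)|0x23=0x14E3
Completed: cp=U+14E3 (starts at byte 0)
Byte[3]=C9: 2-byte lead, need 1 cont bytes. acc=0x9
Byte[4]=AD: continuation. acc=(acc<<6)|0x2D=0x26D
Completed: cp=U+026D (starts at byte 3)
Byte[5]=D0: 2-byte lead, need 1 cont bytes. acc=0x10
Byte[6]=A2: continuation. acc=(acc<<6)|0x22=0x422
Completed: cp=U+0422 (starts at byte 5)
Byte[7]=59: 1-byte ASCII. cp=U+0059
Byte[8]=FF: INVALID lead byte (not 0xxx/110x/1110/11110)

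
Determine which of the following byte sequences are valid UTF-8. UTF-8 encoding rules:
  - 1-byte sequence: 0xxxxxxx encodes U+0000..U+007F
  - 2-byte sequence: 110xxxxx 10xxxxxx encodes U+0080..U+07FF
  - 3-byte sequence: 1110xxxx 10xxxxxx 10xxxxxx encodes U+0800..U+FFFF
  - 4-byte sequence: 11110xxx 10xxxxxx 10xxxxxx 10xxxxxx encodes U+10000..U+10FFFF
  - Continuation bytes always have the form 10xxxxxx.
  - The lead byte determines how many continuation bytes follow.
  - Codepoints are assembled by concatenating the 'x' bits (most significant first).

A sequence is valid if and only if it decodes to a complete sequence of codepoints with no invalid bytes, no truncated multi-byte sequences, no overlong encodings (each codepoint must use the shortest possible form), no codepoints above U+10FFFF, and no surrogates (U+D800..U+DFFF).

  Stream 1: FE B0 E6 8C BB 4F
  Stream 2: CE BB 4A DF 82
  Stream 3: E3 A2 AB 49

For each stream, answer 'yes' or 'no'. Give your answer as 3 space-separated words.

Answer: no yes yes

Derivation:
Stream 1: error at byte offset 0. INVALID
Stream 2: decodes cleanly. VALID
Stream 3: decodes cleanly. VALID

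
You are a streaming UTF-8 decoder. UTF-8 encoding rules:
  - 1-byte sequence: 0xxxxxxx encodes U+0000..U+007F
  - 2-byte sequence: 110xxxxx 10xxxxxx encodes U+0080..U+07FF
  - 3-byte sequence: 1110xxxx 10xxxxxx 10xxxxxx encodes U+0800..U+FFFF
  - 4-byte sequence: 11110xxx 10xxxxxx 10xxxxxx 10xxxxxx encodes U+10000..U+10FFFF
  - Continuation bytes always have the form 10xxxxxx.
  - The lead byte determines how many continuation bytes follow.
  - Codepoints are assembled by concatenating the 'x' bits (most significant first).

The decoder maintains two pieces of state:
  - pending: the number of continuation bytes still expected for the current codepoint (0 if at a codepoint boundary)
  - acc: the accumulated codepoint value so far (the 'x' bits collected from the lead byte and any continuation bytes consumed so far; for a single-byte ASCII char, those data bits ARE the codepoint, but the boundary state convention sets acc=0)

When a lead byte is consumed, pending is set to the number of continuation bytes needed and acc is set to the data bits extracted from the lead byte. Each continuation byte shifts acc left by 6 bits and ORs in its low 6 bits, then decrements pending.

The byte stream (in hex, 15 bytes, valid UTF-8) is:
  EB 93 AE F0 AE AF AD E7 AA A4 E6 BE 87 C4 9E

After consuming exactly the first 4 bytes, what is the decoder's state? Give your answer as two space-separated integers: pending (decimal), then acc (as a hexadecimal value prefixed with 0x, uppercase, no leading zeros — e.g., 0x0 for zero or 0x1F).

Byte[0]=EB: 3-byte lead. pending=2, acc=0xB
Byte[1]=93: continuation. acc=(acc<<6)|0x13=0x2D3, pending=1
Byte[2]=AE: continuation. acc=(acc<<6)|0x2E=0xB4EE, pending=0
Byte[3]=F0: 4-byte lead. pending=3, acc=0x0

Answer: 3 0x0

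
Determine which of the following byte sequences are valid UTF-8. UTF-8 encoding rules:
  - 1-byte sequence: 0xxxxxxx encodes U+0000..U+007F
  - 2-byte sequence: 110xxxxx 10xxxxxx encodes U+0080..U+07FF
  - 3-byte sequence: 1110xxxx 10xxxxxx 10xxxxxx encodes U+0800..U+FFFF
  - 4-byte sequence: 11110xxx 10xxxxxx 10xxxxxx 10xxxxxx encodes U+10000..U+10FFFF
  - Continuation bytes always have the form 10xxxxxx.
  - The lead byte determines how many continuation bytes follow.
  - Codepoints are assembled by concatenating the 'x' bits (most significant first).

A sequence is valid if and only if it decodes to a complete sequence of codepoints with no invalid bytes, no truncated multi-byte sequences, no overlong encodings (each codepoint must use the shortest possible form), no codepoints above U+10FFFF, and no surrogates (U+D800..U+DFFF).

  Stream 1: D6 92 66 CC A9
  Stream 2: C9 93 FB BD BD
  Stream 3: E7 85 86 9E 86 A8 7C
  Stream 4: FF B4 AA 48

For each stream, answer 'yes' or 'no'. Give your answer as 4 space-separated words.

Answer: yes no no no

Derivation:
Stream 1: decodes cleanly. VALID
Stream 2: error at byte offset 2. INVALID
Stream 3: error at byte offset 3. INVALID
Stream 4: error at byte offset 0. INVALID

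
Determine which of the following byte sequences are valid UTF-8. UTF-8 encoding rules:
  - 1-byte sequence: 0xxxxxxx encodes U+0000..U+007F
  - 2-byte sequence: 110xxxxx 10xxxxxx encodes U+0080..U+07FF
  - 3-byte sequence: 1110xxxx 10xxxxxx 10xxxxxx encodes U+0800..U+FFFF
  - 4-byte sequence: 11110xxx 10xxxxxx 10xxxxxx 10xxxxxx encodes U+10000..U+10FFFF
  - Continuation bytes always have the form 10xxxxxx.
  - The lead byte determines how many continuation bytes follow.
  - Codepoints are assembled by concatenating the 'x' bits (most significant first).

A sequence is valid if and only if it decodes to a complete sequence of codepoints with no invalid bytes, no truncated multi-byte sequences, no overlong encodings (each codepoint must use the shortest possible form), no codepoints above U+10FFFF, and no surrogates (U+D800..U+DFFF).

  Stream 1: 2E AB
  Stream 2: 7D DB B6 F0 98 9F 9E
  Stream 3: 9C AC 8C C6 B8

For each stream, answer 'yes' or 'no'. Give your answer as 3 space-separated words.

Answer: no yes no

Derivation:
Stream 1: error at byte offset 1. INVALID
Stream 2: decodes cleanly. VALID
Stream 3: error at byte offset 0. INVALID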